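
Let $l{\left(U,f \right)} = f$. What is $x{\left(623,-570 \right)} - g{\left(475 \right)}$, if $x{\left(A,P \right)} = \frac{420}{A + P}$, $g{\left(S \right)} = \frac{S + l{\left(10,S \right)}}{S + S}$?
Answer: $\frac{367}{53} \approx 6.9245$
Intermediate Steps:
$g{\left(S \right)} = 1$ ($g{\left(S \right)} = \frac{S + S}{S + S} = \frac{2 S}{2 S} = 2 S \frac{1}{2 S} = 1$)
$x{\left(623,-570 \right)} - g{\left(475 \right)} = \frac{420}{623 - 570} - 1 = \frac{420}{53} - 1 = \frac{367}{53}$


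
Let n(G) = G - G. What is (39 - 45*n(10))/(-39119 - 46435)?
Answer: -13/28518 ≈ -0.00045585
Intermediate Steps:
n(G) = 0
(39 - 45*n(10))/(-39119 - 46435) = (39 - 45*0)/(-39119 - 46435) = (39 + 0)/(-85554) = 39*(-1/85554) = -13/28518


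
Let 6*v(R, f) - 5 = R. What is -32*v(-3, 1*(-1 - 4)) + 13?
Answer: 7/3 ≈ 2.3333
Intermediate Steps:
v(R, f) = ⅚ + R/6
-32*v(-3, 1*(-1 - 4)) + 13 = -32*(⅚ + (⅙)*(-3)) + 13 = -32*(⅚ - ½) + 13 = -32*⅓ + 13 = -32/3 + 13 = 7/3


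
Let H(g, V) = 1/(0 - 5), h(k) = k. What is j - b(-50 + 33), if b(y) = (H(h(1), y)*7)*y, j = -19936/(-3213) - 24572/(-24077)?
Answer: -915860597/55256715 ≈ -16.575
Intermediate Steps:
H(g, V) = -1/5 (H(g, V) = 1/(-5) = -1/5)
j = 79849844/11051343 (j = -19936*(-1/3213) - 24572*(-1/24077) = 2848/459 + 24572/24077 = 79849844/11051343 ≈ 7.2253)
b(y) = -7*y/5 (b(y) = (-1/5*7)*y = -7*y/5)
j - b(-50 + 33) = 79849844/11051343 - (-7)*(-50 + 33)/5 = 79849844/11051343 - (-7)*(-17)/5 = 79849844/11051343 - 1*119/5 = 79849844/11051343 - 119/5 = -915860597/55256715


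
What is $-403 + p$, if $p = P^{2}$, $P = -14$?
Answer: $-207$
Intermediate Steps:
$p = 196$ ($p = \left(-14\right)^{2} = 196$)
$-403 + p = -403 + 196 = -207$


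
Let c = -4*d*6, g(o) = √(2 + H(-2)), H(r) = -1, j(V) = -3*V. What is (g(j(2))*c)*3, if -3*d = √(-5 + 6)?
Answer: 24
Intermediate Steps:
d = -⅓ (d = -√(-5 + 6)/3 = -√1/3 = -⅓*1 = -⅓ ≈ -0.33333)
g(o) = 1 (g(o) = √(2 - 1) = √1 = 1)
c = 8 (c = -4*(-⅓)*6 = (4/3)*6 = 8)
(g(j(2))*c)*3 = (1*8)*3 = 8*3 = 24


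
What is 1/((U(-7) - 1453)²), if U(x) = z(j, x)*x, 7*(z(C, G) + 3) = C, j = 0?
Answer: 1/2050624 ≈ 4.8766e-7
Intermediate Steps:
z(C, G) = -3 + C/7
U(x) = -3*x (U(x) = (-3 + (⅐)*0)*x = (-3 + 0)*x = -3*x)
1/((U(-7) - 1453)²) = 1/((-3*(-7) - 1453)²) = 1/((21 - 1453)²) = 1/((-1432)²) = 1/2050624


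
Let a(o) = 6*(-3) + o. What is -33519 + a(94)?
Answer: -33443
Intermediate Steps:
a(o) = -18 + o
-33519 + a(94) = -33519 + (-18 + 94) = -33519 + 76 = -33443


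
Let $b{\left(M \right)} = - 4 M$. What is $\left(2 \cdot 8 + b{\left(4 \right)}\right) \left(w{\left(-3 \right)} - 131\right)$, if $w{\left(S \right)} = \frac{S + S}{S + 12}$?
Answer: $0$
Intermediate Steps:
$w{\left(S \right)} = \frac{2 S}{12 + S}$
$\left(2 \cdot 8 + b{\left(4 \right)}\right) \left(w{\left(-3 \right)} - 131\right) = \left(2 \cdot 8 - 16\right) \left(2 \left(-3\right) \frac{1}{12 - 3} - 131\right) = \left(16 - 16\right) \left(2 \left(-3\right) \frac{1}{9} - 131\right) = 0 \left(2 \left(-3\right) \frac{1}{9} - 131\right) = 0 \left(- \frac{2}{3} - 131\right) = 0 \left(- \frac{395}{3}\right) = 0$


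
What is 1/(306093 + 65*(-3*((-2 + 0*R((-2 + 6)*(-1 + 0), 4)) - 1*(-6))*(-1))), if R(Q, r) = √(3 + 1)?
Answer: 1/306873 ≈ 3.2587e-6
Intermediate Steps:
R(Q, r) = 2 (R(Q, r) = √4 = 2)
1/(306093 + 65*(-3*((-2 + 0*R((-2 + 6)*(-1 + 0), 4)) - 1*(-6))*(-1))) = 1/(306093 + 65*(-3*((-2 + 0*2) - 1*(-6))*(-1))) = 1/(306093 + 65*(-3*((-2 + 0) + 6)*(-1))) = 1/(306093 + 65*(-3*(-2 + 6)*(-1))) = 1/(306093 + 65*(-3*4*(-1))) = 1/(306093 + 65*(-12*(-1))) = 1/(306093 + 65*12) = 1/(306093 + 780) = 1/306873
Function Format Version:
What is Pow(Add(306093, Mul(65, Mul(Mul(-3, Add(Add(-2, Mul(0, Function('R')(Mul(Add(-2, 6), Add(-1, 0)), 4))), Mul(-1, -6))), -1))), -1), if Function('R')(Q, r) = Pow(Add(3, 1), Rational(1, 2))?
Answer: Rational(1, 306873) ≈ 3.2587e-6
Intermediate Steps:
Function('R')(Q, r) = 2 (Function('R')(Q, r) = Pow(4, Rational(1, 2)) = 2)
Pow(Add(306093, Mul(65, Mul(Mul(-3, Add(Add(-2, Mul(0, Function('R')(Mul(Add(-2, 6), Add(-1, 0)), 4))), Mul(-1, -6))), -1))), -1) = Pow(Add(306093, Mul(65, Mul(Mul(-3, Add(Add(-2, Mul(0, 2)), Mul(-1, -6))), -1))), -1) = Pow(Add(306093, Mul(65, Mul(Mul(-3, Add(Add(-2, 0), 6)), -1))), -1) = Pow(Add(306093, Mul(65, Mul(Mul(-3, Add(-2, 6)), -1))), -1) = Pow(Add(306093, Mul(65, Mul(Mul(-3, 4), -1))), -1) = Pow(Add(306093, Mul(65, Mul(-12, -1))), -1) = Pow(Add(306093, Mul(65, 12)), -1) = Pow(Add(306093, 780), -1) = Pow(306873, -1) = Rational(1, 306873)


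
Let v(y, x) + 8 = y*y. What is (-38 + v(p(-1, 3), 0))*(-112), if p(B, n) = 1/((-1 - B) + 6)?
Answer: 46340/9 ≈ 5148.9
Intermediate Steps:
p(B, n) = 1/(5 - B)
v(y, x) = -8 + y² (v(y, x) = -8 + y*y = -8 + y²)
(-38 + v(p(-1, 3), 0))*(-112) = (-38 + (-8 + (-1/(-5 - 1))²))*(-112) = (-38 + (-8 + (-1/(-6))²))*(-112) = (-38 + (-8 + (-1*(-⅙))²))*(-112) = (-38 + (-8 + (⅙)²))*(-112) = (-38 + (-8 + 1/36))*(-112) = (-38 - 287/36)*(-112) = -1655/36*(-112) = 46340/9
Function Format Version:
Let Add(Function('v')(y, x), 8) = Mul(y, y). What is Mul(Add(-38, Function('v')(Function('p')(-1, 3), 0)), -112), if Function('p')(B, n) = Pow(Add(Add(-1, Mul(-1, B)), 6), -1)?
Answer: Rational(46340, 9) ≈ 5148.9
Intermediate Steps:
Function('p')(B, n) = Pow(Add(5, Mul(-1, B)), -1)
Function('v')(y, x) = Add(-8, Pow(y, 2)) (Function('v')(y, x) = Add(-8, Mul(y, y)) = Add(-8, Pow(y, 2)))
Mul(Add(-38, Function('v')(Function('p')(-1, 3), 0)), -112) = Mul(Add(-38, Add(-8, Pow(Mul(-1, Pow(Add(-5, -1), -1)), 2))), -112) = Mul(Add(-38, Add(-8, Pow(Mul(-1, Pow(-6, -1)), 2))), -112) = Mul(Add(-38, Add(-8, Pow(Mul(-1, Rational(-1, 6)), 2))), -112) = Mul(Add(-38, Add(-8, Pow(Rational(1, 6), 2))), -112) = Mul(Add(-38, Add(-8, Rational(1, 36))), -112) = Mul(Add(-38, Rational(-287, 36)), -112) = Mul(Rational(-1655, 36), -112) = Rational(46340, 9)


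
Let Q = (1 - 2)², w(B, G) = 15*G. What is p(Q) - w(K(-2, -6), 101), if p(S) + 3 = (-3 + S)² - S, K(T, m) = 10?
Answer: -1515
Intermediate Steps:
Q = 1 (Q = (-1)² = 1)
p(S) = -3 + (-3 + S)² - S (p(S) = -3 + ((-3 + S)² - S) = -3 + (-3 + S)² - S)
p(Q) - w(K(-2, -6), 101) = (-3 + (-3 + 1)² - 1*1) - 15*101 = (-3 + (-2)² - 1) - 1*1515 = (-3 + 4 - 1) - 1515 = 0 - 1515 = -1515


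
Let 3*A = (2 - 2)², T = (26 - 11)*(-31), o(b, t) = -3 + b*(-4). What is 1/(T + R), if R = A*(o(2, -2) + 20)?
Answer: -1/465 ≈ -0.0021505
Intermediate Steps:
o(b, t) = -3 - 4*b
T = -465 (T = 15*(-31) = -465)
A = 0 (A = (2 - 2)²/3 = (⅓)*0² = (⅓)*0 = 0)
R = 0 (R = 0*((-3 - 4*2) + 20) = 0*((-3 - 8) + 20) = 0*(-11 + 20) = 0*9 = 0)
1/(T + R) = 1/(-465 + 0) = 1/(-465) = -1/465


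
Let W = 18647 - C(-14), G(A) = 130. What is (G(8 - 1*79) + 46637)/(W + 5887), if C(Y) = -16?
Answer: 46767/24550 ≈ 1.9050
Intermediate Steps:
W = 18663 (W = 18647 - 1*(-16) = 18647 + 16 = 18663)
(G(8 - 1*79) + 46637)/(W + 5887) = (130 + 46637)/(18663 + 5887) = 46767/24550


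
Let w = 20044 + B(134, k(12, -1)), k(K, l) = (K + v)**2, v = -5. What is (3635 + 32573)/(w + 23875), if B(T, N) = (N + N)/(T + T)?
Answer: 156512/189845 ≈ 0.82442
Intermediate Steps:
k(K, l) = (-5 + K)**2 (k(K, l) = (K - 5)**2 = (-5 + K)**2)
B(T, N) = N/T (B(T, N) = (2*N)/((2*T)) = (2*N)*(1/(2*T)) = N/T)
w = 2685945/134 (w = 20044 + (-5 + 12)**2/134 = 20044 + 7**2*(1/134) = 20044 + 49*(1/134) = 20044 + 49/134 = 2685945/134 ≈ 20044.)
(3635 + 32573)/(w + 23875) = (3635 + 32573)/(2685945/134 + 23875) = 36208/(5885195/134) = 36208*(134/5885195) = 156512/189845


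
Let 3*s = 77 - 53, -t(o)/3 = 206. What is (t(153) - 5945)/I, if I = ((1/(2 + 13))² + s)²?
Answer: -332251875/3243601 ≈ -102.43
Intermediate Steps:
t(o) = -618 (t(o) = -3*206 = -618)
s = 8 (s = (77 - 53)/3 = (⅓)*24 = 8)
I = 3243601/50625 (I = ((1/(2 + 13))² + 8)² = ((1/15)² + 8)² = (1/225 + 8)² = (1801/225)² = 3243601/50625 ≈ 64.071)
(t(153) - 5945)/I = (-618 - 5945)/(3243601/50625) = -6563*50625/3243601 = -332251875/3243601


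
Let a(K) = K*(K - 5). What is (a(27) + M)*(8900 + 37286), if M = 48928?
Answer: 2287223092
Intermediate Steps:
a(K) = K*(-5 + K)
(a(27) + M)*(8900 + 37286) = (27*(-5 + 27) + 48928)*(8900 + 37286) = (27*22 + 48928)*46186 = (594 + 48928)*46186 = 49522*46186 = 2287223092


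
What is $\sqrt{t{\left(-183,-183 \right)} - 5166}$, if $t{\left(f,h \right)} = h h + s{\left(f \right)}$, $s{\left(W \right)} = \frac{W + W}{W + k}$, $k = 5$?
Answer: $\frac{\sqrt{224362770}}{89} \approx 168.3$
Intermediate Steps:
$s{\left(W \right)} = \frac{2 W}{5 + W}$ ($s{\left(W \right)} = \frac{W + W}{W + 5} = \frac{2 W}{5 + W}$)
$t{\left(f,h \right)} = h^{2} + \frac{2 f}{5 + f}$ ($t{\left(f,h \right)} = h h + \frac{2 f}{5 + f} = h^{2} + \frac{2 f}{5 + f}$)
$\sqrt{t{\left(-183,-183 \right)} - 5166} = \sqrt{\frac{2 \left(-183\right) + \left(-183\right)^{2} \left(5 - 183\right)}{5 - 183} - 5166} = \sqrt{\frac{-366 + 33489 \left(-178\right)}{-178} - 5166} = \sqrt{- \frac{-366 - 5961042}{178} - 5166} = \sqrt{\left(- \frac{1}{178}\right) \left(-5961408\right) - 5166} = \sqrt{\frac{2980704}{89} - 5166} = \sqrt{\frac{2520930}{89}} = \frac{\sqrt{224362770}}{89}$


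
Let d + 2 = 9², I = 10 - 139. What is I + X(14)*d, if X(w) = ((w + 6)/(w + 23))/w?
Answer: -32621/259 ≈ -125.95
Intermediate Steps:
I = -129
X(w) = (6 + w)/(w*(23 + w)) (X(w) = ((6 + w)/(23 + w))/w = (6 + w)/(w*(23 + w)))
d = 79 (d = -2 + 9² = -2 + 81 = 79)
I + X(14)*d = -129 + ((6 + 14)/(14*(23 + 14)))*79 = -129 + ((1/14)*20/37)*79 = -129 + ((1/14)*(1/37)*20)*79 = -129 + (10/259)*79 = -129 + 790/259 = -32621/259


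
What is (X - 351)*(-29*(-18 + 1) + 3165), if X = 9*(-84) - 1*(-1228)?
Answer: 442618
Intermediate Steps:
X = 472 (X = -756 + 1228 = 472)
(X - 351)*(-29*(-18 + 1) + 3165) = (472 - 351)*(-29*(-18 + 1) + 3165) = 121*(-29*(-17) + 3165) = 121*(493 + 3165) = 121*3658 = 442618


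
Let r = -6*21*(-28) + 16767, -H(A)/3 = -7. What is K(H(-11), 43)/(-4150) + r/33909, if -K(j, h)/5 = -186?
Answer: 1756296/4690745 ≈ 0.37442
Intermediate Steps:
H(A) = 21 (H(A) = -3*(-7) = 21)
K(j, h) = 930 (K(j, h) = -5*(-186) = 930)
r = 20295 (r = -126*(-28) + 16767 = 3528 + 16767 = 20295)
K(H(-11), 43)/(-4150) + r/33909 = 930/(-4150) + 20295/33909 = 930*(-1/4150) + 20295*(1/33909) = -93/415 + 6765/11303 = 1756296/4690745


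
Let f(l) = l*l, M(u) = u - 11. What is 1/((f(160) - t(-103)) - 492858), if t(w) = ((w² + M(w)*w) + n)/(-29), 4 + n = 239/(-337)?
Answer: -9773/4558981734 ≈ -2.1437e-6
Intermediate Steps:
M(u) = -11 + u
f(l) = l²
n = -1587/337 (n = -4 + 239/(-337) = -4 + 239*(-1/337) = -4 - 239/337 = -1587/337 ≈ -4.7092)
t(w) = 1587/9773 - w²/29 - w*(-11 + w)/29 (t(w) = ((w² + (-11 + w)*w) - 1587/337)/(-29) = ((w² + w*(-11 + w)) - 1587/337)*(-1/29) = (-1587/337 + w² + w*(-11 + w))*(-1/29) = 1587/9773 - w²/29 - w*(-11 + w)/29)
1/((f(160) - t(-103)) - 492858) = 1/((160² - (1587/9773 - 2/29*(-103)² + (11/29)*(-103))) - 492858) = 1/((25600 - (1587/9773 - 2/29*10609 - 1133/29)) - 492858) = 1/((25600 - (1587/9773 - 21218/29 - 1133/29)) - 492858) = 1/((25600 - 1*(-7530700/9773)) - 492858) = 1/((25600 + 7530700/9773) - 492858) = 1/(257719500/9773 - 492858) = 1/(-4558981734/9773) = -9773/4558981734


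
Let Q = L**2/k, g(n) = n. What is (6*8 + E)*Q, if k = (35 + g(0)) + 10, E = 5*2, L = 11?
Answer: 7018/45 ≈ 155.96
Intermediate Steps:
E = 10
k = 45 (k = (35 + 0) + 10 = 35 + 10 = 45)
Q = 121/45 (Q = 11**2/45 = 121*(1/45) = 121/45 ≈ 2.6889)
(6*8 + E)*Q = (6*8 + 10)*(121/45) = (48 + 10)*(121/45) = 58*(121/45) = 7018/45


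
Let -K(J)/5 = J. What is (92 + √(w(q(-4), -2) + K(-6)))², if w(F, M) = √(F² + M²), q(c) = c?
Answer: (92 + √2*√(15 + √5))² ≈ 9578.8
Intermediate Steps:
K(J) = -5*J
(92 + √(w(q(-4), -2) + K(-6)))² = (92 + √(√((-4)² + (-2)²) - 5*(-6)))² = (92 + √(√(16 + 4) + 30))² = (92 + √(√20 + 30))² = (92 + √(2*√5 + 30))² = (92 + √(30 + 2*√5))²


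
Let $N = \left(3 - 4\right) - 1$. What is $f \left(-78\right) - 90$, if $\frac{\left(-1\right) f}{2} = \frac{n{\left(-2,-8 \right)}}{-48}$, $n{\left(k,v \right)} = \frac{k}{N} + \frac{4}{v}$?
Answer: $- \frac{733}{8} \approx -91.625$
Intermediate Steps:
$N = -2$ ($N = -1 - 1 = -2$)
$n{\left(k,v \right)} = \frac{4}{v} - \frac{k}{2}$ ($n{\left(k,v \right)} = \frac{k}{-2} + \frac{4}{v} = k \left(- \frac{1}{2}\right) + \frac{4}{v} = - \frac{k}{2} + \frac{4}{v} = \frac{4}{v} - \frac{k}{2}$)
$f = \frac{1}{48}$ ($f = - 2 \frac{\frac{4}{-8} - -1}{-48} = - 2 \left(4 \left(- \frac{1}{8}\right) + 1\right) \left(- \frac{1}{48}\right) = - 2 \left(- \frac{1}{2} + 1\right) \left(- \frac{1}{48}\right) = - 2 \cdot \frac{1}{2} \left(- \frac{1}{48}\right) = \left(-2\right) \left(- \frac{1}{96}\right) = \frac{1}{48} \approx 0.020833$)
$f \left(-78\right) - 90 = \frac{1}{48} \left(-78\right) - 90 = - \frac{13}{8} - 90 = - \frac{733}{8}$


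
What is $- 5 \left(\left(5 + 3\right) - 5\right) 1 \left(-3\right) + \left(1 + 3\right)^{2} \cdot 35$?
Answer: $605$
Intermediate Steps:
$- 5 \left(\left(5 + 3\right) - 5\right) 1 \left(-3\right) + \left(1 + 3\right)^{2} \cdot 35 = - 5 \left(8 - 5\right) 1 \left(-3\right) + 4^{2} \cdot 35 = - 5 \cdot 3 \cdot 1 \left(-3\right) + 16 \cdot 35 = \left(-5\right) 3 \left(-3\right) + 560 = \left(-15\right) \left(-3\right) + 560 = 45 + 560 = 605$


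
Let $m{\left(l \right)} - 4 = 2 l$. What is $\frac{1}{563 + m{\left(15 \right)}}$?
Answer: $\frac{1}{597} \approx 0.001675$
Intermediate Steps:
$m{\left(l \right)} = 4 + 2 l$
$\frac{1}{563 + m{\left(15 \right)}} = \frac{1}{563 + \left(4 + 2 \cdot 15\right)} = \frac{1}{563 + \left(4 + 30\right)} = \frac{1}{563 + 34} = \frac{1}{597}$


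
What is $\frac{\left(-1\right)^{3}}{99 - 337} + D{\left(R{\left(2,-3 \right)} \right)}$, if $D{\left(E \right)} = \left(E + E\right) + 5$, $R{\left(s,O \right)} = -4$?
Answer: $- \frac{713}{238} \approx -2.9958$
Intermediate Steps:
$D{\left(E \right)} = 5 + 2 E$ ($D{\left(E \right)} = 2 E + 5 = 5 + 2 E$)
$\frac{\left(-1\right)^{3}}{99 - 337} + D{\left(R{\left(2,-3 \right)} \right)} = \frac{\left(-1\right)^{3}}{99 - 337} + \left(5 + 2 \left(-4\right)\right) = \frac{1}{-238} \left(-1\right) + \left(5 - 8\right) = \left(- \frac{1}{238}\right) \left(-1\right) - 3 = \frac{1}{238} - 3 = - \frac{713}{238}$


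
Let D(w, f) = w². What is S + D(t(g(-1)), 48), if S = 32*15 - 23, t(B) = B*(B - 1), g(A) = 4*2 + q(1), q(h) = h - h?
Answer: 3593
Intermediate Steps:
q(h) = 0
g(A) = 8 (g(A) = 4*2 + 0 = 8 + 0 = 8)
t(B) = B*(-1 + B)
S = 457 (S = 480 - 23 = 457)
S + D(t(g(-1)), 48) = 457 + (8*(-1 + 8))² = 457 + (8*7)² = 457 + 56² = 457 + 3136 = 3593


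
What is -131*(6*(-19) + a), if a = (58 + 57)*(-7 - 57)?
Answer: 979094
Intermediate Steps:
a = -7360 (a = 115*(-64) = -7360)
-131*(6*(-19) + a) = -131*(6*(-19) - 7360) = -131*(-114 - 7360) = -131*(-7474) = 979094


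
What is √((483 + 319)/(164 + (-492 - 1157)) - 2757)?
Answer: I*√675666255/495 ≈ 52.512*I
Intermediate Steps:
√((483 + 319)/(164 + (-492 - 1157)) - 2757) = √(802/(164 - 1649) - 2757) = √(802/(-1485) - 2757) = √(802*(-1/1485) - 2757) = √(-802/1485 - 2757) = √(-4094947/1485) = I*√675666255/495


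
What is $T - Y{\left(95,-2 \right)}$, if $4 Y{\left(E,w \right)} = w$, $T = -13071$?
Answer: $- \frac{26141}{2} \approx -13071.0$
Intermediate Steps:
$Y{\left(E,w \right)} = \frac{w}{4}$
$T - Y{\left(95,-2 \right)} = -13071 - \frac{1}{4} \left(-2\right) = -13071 - - \frac{1}{2} = -13071 + \frac{1}{2} = - \frac{26141}{2}$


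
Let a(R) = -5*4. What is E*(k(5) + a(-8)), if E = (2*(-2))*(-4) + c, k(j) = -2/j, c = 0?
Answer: -1632/5 ≈ -326.40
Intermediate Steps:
a(R) = -20
E = 16 (E = (2*(-2))*(-4) + 0 = -4*(-4) + 0 = 16 + 0 = 16)
E*(k(5) + a(-8)) = 16*(-2/5 - 20) = 16*(-2*⅕ - 20) = 16*(-⅖ - 20) = 16*(-102/5) = -1632/5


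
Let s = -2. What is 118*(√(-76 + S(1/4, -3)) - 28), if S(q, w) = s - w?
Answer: -3304 + 590*I*√3 ≈ -3304.0 + 1021.9*I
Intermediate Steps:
S(q, w) = -2 - w
118*(√(-76 + S(1/4, -3)) - 28) = 118*(√(-76 + (-2 - 1*(-3))) - 28) = 118*(√(-76 + (-2 + 3)) - 28) = 118*(√(-76 + 1) - 28) = 118*(√(-75) - 28) = 118*(5*I*√3 - 28) = 118*(-28 + 5*I*√3) = -3304 + 590*I*√3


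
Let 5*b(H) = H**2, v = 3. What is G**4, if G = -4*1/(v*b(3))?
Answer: 160000/531441 ≈ 0.30107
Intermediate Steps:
b(H) = H**2/5
G = -20/27 (G = -4/(3*((1/5)*3**2)) = -4/(3*((1/5)*9)) = -4/(3*(9/5)) = -4/27/5 = -4*5/27 = -20/27 ≈ -0.74074)
G**4 = (-20/27)**4 = 160000/531441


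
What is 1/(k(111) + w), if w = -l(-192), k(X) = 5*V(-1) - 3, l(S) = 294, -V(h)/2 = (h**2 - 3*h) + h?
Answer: -1/327 ≈ -0.0030581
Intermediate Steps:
V(h) = -2*h**2 + 4*h (V(h) = -2*((h**2 - 3*h) + h) = -2*(h**2 - 2*h) = -2*h**2 + 4*h)
k(X) = -33 (k(X) = 5*(2*(-1)*(2 - 1*(-1))) - 3 = 5*(2*(-1)*(2 + 1)) - 3 = 5*(2*(-1)*3) - 3 = 5*(-6) - 3 = -30 - 3 = -33)
w = -294 (w = -1*294 = -294)
1/(k(111) + w) = 1/(-33 - 294) = 1/(-327) = -1/327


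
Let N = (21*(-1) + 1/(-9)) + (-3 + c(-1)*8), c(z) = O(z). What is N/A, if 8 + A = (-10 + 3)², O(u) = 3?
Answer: -1/369 ≈ -0.0027100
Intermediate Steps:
c(z) = 3
N = -⅑ (N = (21*(-1) + 1/(-9)) + (-3 + 3*8) = (-21 - ⅑) + (-3 + 24) = -190/9 + 21 = -⅑ ≈ -0.11111)
A = 41 (A = -8 + (-10 + 3)² = -8 + (-7)² = -8 + 49 = 41)
N/A = -⅑/41 = -⅑*1/41 = -1/369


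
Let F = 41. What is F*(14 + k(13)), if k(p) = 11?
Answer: 1025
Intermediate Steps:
F*(14 + k(13)) = 41*(14 + 11) = 41*25 = 1025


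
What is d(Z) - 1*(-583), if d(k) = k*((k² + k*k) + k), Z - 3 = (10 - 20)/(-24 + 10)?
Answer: 239853/343 ≈ 699.28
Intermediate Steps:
Z = 26/7 (Z = 3 + (10 - 20)/(-24 + 10) = 3 - 10/(-14) = 3 - 10*(-1/14) = 3 + 5/7 = 26/7 ≈ 3.7143)
d(k) = k*(k + 2*k²) (d(k) = k*((k² + k²) + k) = k*(2*k² + k) = k*(k + 2*k²))
d(Z) - 1*(-583) = (26/7)²*(1 + 2*(26/7)) - 1*(-583) = 676*(1 + 52/7)/49 + 583 = (676/49)*(59/7) + 583 = 39884/343 + 583 = 239853/343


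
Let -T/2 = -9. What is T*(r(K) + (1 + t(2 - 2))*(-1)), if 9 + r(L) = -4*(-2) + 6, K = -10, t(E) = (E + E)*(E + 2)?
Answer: 72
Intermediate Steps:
T = 18 (T = -2*(-9) = 18)
t(E) = 2*E*(2 + E) (t(E) = (2*E)*(2 + E) = 2*E*(2 + E))
r(L) = 5 (r(L) = -9 + (-4*(-2) + 6) = -9 + (8 + 6) = -9 + 14 = 5)
T*(r(K) + (1 + t(2 - 2))*(-1)) = 18*(5 + (1 + 2*(2 - 2)*(2 + (2 - 2)))*(-1)) = 18*(5 + (1 + 2*0*(2 + 0))*(-1)) = 18*(5 + (1 + 2*0*2)*(-1)) = 18*(5 + (1 + 0)*(-1)) = 18*(5 + 1*(-1)) = 18*(5 - 1) = 18*4 = 72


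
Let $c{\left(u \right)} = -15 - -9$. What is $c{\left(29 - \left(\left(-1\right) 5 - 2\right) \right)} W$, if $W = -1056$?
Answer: $6336$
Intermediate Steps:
$c{\left(u \right)} = -6$ ($c{\left(u \right)} = -15 + 9 = -6$)
$c{\left(29 - \left(\left(-1\right) 5 - 2\right) \right)} W = \left(-6\right) \left(-1056\right) = 6336$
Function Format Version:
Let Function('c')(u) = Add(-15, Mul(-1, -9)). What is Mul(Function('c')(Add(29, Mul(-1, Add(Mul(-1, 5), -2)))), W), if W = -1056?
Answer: 6336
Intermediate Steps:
Function('c')(u) = -6 (Function('c')(u) = Add(-15, 9) = -6)
Mul(Function('c')(Add(29, Mul(-1, Add(Mul(-1, 5), -2)))), W) = Mul(-6, -1056) = 6336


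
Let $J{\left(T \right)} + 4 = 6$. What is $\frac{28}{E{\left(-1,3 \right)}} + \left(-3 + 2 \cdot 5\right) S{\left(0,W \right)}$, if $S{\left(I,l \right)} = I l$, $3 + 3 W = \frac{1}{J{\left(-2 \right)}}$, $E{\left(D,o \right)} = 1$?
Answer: $28$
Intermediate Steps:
$J{\left(T \right)} = 2$ ($J{\left(T \right)} = -4 + 6 = 2$)
$W = - \frac{5}{6}$ ($W = -1 + \frac{1}{3 \cdot 2} = -1 + \frac{1}{3} \cdot \frac{1}{2} = -1 + \frac{1}{6} = - \frac{5}{6} \approx -0.83333$)
$\frac{28}{E{\left(-1,3 \right)}} + \left(-3 + 2 \cdot 5\right) S{\left(0,W \right)} = \frac{28}{1} + \left(-3 + 2 \cdot 5\right) 0 \left(- \frac{5}{6}\right) = 28 \cdot 1 + \left(-3 + 10\right) 0 = 28 + 7 \cdot 0 = 28 + 0 = 28$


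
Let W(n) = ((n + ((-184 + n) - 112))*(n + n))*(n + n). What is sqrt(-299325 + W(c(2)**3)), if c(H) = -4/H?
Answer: 3*I*sqrt(42133) ≈ 615.79*I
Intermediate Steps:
W(n) = 4*n**2*(-296 + 2*n) (W(n) = ((n + (-296 + n))*(2*n))*(2*n) = ((-296 + 2*n)*(2*n))*(2*n) = (2*n*(-296 + 2*n))*(2*n) = 4*n**2*(-296 + 2*n))
sqrt(-299325 + W(c(2)**3)) = sqrt(-299325 + 8*((-4/2)**3)**2*(-148 + (-4/2)**3)) = sqrt(-299325 + 8*((-4*1/2)**3)**2*(-148 + (-4*1/2)**3)) = sqrt(-299325 + 8*((-2)**3)**2*(-148 + (-2)**3)) = sqrt(-299325 + 8*(-8)**2*(-148 - 8)) = sqrt(-299325 + 8*64*(-156)) = sqrt(-299325 - 79872) = sqrt(-379197) = 3*I*sqrt(42133)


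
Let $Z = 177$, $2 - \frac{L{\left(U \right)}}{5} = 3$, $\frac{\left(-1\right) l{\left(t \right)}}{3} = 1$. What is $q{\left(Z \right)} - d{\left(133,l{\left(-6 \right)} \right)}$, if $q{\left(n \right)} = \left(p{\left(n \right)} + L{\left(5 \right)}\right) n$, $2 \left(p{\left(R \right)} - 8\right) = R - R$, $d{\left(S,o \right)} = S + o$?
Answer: $401$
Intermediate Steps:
$l{\left(t \right)} = -3$ ($l{\left(t \right)} = \left(-3\right) 1 = -3$)
$L{\left(U \right)} = -5$ ($L{\left(U \right)} = 10 - 15 = -5$)
$p{\left(R \right)} = 8$ ($p{\left(R \right)} = 8 + \frac{R - R}{2} = 8 + \frac{1}{2} \cdot 0 = 8 + 0 = 8$)
$q{\left(n \right)} = 3 n$ ($q{\left(n \right)} = \left(8 - 5\right) n = 3 n$)
$q{\left(Z \right)} - d{\left(133,l{\left(-6 \right)} \right)} = 3 \cdot 177 - \left(133 - 3\right) = 531 - 130 = 401$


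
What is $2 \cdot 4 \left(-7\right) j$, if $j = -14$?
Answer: $784$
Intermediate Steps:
$2 \cdot 4 \left(-7\right) j = 2 \cdot 4 \left(-7\right) \left(-14\right) = 8 \left(-7\right) \left(-14\right) = \left(-56\right) \left(-14\right) = 784$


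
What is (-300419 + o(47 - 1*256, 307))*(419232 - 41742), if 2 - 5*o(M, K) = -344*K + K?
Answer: -105455002416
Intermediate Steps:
o(M, K) = ⅖ + 343*K/5 (o(M, K) = ⅖ - (-344*K + K)/5 = ⅖ - (-343)*K/5 = ⅖ + 343*K/5)
(-300419 + o(47 - 1*256, 307))*(419232 - 41742) = (-300419 + (⅖ + (343/5)*307))*(419232 - 41742) = (-300419 + (⅖ + 105301/5))*377490 = (-300419 + 105303/5)*377490 = -1396792/5*377490 = -105455002416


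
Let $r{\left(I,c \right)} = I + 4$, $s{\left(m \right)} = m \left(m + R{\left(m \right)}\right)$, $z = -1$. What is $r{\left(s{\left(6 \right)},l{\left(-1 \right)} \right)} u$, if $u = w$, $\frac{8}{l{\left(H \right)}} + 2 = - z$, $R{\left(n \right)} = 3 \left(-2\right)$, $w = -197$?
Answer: $-788$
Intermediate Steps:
$R{\left(n \right)} = -6$
$s{\left(m \right)} = m \left(-6 + m\right)$ ($s{\left(m \right)} = m \left(m - 6\right) = m \left(-6 + m\right)$)
$l{\left(H \right)} = -8$ ($l{\left(H \right)} = \frac{8}{-2 - -1} = \frac{8}{-2 + 1} = \frac{8}{-1} = 8 \left(-1\right) = -8$)
$r{\left(I,c \right)} = 4 + I$
$u = -197$
$r{\left(s{\left(6 \right)},l{\left(-1 \right)} \right)} u = \left(4 + 6 \left(-6 + 6\right)\right) \left(-197\right) = \left(4 + 6 \cdot 0\right) \left(-197\right) = \left(4 + 0\right) \left(-197\right) = 4 \left(-197\right) = -788$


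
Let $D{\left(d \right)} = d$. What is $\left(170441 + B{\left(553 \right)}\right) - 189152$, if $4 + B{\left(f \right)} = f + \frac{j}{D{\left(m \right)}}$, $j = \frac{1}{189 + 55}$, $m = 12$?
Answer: $- \frac{53178335}{2928} \approx -18162.0$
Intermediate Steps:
$j = \frac{1}{244} \approx 0.0040984$
$B{\left(f \right)} = - \frac{11711}{2928} + f$ ($B{\left(f \right)} = -4 + \left(f + \frac{1}{244 \cdot 12}\right) = -4 + \left(f + \frac{1}{244} \cdot \frac{1}{12}\right) = -4 + \left(f + \frac{1}{2928}\right) = -4 + \left(\frac{1}{2928} + f\right) = - \frac{11711}{2928} + f$)
$\left(170441 + B{\left(553 \right)}\right) - 189152 = \left(170441 + \left(- \frac{11711}{2928} + 553\right)\right) - 189152 = \left(170441 + \frac{1607473}{2928}\right) - 189152 = \frac{500658721}{2928} - 189152 = - \frac{53178335}{2928}$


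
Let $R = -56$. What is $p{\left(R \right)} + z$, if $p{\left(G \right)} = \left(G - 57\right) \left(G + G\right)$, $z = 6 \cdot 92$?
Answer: $13208$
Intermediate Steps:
$z = 552$
$p{\left(G \right)} = 2 G \left(-57 + G\right)$ ($p{\left(G \right)} = \left(-57 + G\right) 2 G = 2 G \left(-57 + G\right)$)
$p{\left(R \right)} + z = 2 \left(-56\right) \left(-57 - 56\right) + 552 = 2 \left(-56\right) \left(-113\right) + 552 = 12656 + 552 = 13208$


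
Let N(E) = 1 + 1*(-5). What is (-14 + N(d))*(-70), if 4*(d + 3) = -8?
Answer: 1260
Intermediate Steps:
d = -5 (d = -3 + (¼)*(-8) = -3 - 2 = -5)
N(E) = -4 (N(E) = 1 - 5 = -4)
(-14 + N(d))*(-70) = (-14 - 4)*(-70) = -18*(-70) = 1260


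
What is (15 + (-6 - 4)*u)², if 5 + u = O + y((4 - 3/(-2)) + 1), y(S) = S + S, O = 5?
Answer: 13225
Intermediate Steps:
y(S) = 2*S
u = 13 (u = -5 + (5 + 2*((4 - 3/(-2)) + 1)) = -5 + (5 + 2*((4 - 3*(-½)) + 1)) = -5 + (5 + 2*((4 + 3/2) + 1)) = -5 + (5 + 2*(11/2 + 1)) = -5 + (5 + 2*(13/2)) = -5 + (5 + 13) = -5 + 18 = 13)
(15 + (-6 - 4)*u)² = (15 + (-6 - 4)*13)² = (15 - 10*13)² = (15 - 130)² = (-115)² = 13225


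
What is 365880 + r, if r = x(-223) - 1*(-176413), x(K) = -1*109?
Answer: 542184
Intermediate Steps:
x(K) = -109
r = 176304 (r = -109 - 1*(-176413) = -109 + 176413 = 176304)
365880 + r = 365880 + 176304 = 542184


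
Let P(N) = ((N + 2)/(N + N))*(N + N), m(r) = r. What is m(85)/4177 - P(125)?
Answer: -530394/4177 ≈ -126.98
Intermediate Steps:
P(N) = 2 + N (P(N) = ((2 + N)/((2*N)))*(2*N) = ((2 + N)*(1/(2*N)))*(2*N) = ((2 + N)/(2*N))*(2*N) = 2 + N)
m(85)/4177 - P(125) = 85/4177 - (2 + 125) = 85*(1/4177) - 1*127 = 85/4177 - 127 = -530394/4177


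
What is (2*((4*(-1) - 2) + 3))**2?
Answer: 36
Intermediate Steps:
(2*((4*(-1) - 2) + 3))**2 = (2*((-4 - 2) + 3))**2 = (2*(-6 + 3))**2 = (2*(-3))**2 = (-6)**2 = 36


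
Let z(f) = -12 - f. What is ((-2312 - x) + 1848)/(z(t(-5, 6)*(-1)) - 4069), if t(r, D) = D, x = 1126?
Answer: 318/815 ≈ 0.39018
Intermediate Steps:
((-2312 - x) + 1848)/(z(t(-5, 6)*(-1)) - 4069) = ((-2312 - 1*1126) + 1848)/((-12 - 6*(-1)) - 4069) = ((-2312 - 1126) + 1848)/((-12 - 1*(-6)) - 4069) = (-3438 + 1848)/((-12 + 6) - 4069) = -1590/(-6 - 4069) = -1590/(-4075) = -1590*(-1/4075) = 318/815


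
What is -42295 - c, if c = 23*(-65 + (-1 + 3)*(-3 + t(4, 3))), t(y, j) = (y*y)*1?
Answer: -41398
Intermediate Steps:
t(y, j) = y**2 (t(y, j) = y**2*1 = y**2)
c = -897 (c = 23*(-65 + (-1 + 3)*(-3 + 4**2)) = 23*(-65 + 2*(-3 + 16)) = 23*(-65 + 2*13) = 23*(-65 + 26) = 23*(-39) = -897)
-42295 - c = -42295 - 1*(-897) = -42295 + 897 = -41398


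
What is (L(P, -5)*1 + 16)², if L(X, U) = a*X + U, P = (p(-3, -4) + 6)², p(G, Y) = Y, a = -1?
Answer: 49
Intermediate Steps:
P = 4 (P = (-4 + 6)² = 2² = 4)
L(X, U) = U - X (L(X, U) = -X + U = U - X)
(L(P, -5)*1 + 16)² = ((-5 - 1*4)*1 + 16)² = ((-5 - 4)*1 + 16)² = (-9*1 + 16)² = (-9 + 16)² = 7² = 49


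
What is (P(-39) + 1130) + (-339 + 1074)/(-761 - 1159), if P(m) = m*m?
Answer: 339279/128 ≈ 2650.6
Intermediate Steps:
P(m) = m²
(P(-39) + 1130) + (-339 + 1074)/(-761 - 1159) = ((-39)² + 1130) + (-339 + 1074)/(-761 - 1159) = (1521 + 1130) + 735/(-1920) = 2651 + 735*(-1/1920) = 2651 - 49/128 = 339279/128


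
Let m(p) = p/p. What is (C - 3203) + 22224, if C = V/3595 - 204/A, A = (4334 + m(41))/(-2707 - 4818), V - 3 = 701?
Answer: 1184122283/61115 ≈ 19375.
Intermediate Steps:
V = 704 (V = 3 + 701 = 704)
m(p) = 1
A = -867/1505 (A = (4334 + 1)/(-2707 - 4818) = 4335/(-7525) = 4335*(-1/7525) = -867/1505 ≈ -0.57608)
C = 21653868/61115 (C = 704/3595 - 204/(-867/1505) = 704*(1/3595) - 204*(-1505/867) = 704/3595 + 6020/17 = 21653868/61115 ≈ 354.31)
(C - 3203) + 22224 = (21653868/61115 - 3203) + 22224 = -174097477/61115 + 22224 = 1184122283/61115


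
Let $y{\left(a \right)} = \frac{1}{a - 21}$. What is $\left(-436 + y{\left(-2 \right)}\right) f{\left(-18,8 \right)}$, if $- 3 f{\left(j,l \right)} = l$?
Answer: $\frac{26744}{23} \approx 1162.8$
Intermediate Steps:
$f{\left(j,l \right)} = - \frac{l}{3}$
$y{\left(a \right)} = \frac{1}{-21 + a}$
$\left(-436 + y{\left(-2 \right)}\right) f{\left(-18,8 \right)} = \left(-436 + \frac{1}{-21 - 2}\right) \left(\left(- \frac{1}{3}\right) 8\right) = \left(-436 + \frac{1}{-23}\right) \left(- \frac{8}{3}\right) = \left(-436 - \frac{1}{23}\right) \left(- \frac{8}{3}\right) = \left(- \frac{10029}{23}\right) \left(- \frac{8}{3}\right) = \frac{26744}{23}$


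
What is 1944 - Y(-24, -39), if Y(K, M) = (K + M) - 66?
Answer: 2073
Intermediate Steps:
Y(K, M) = -66 + K + M
1944 - Y(-24, -39) = 1944 - (-66 - 24 - 39) = 1944 - 1*(-129) = 1944 + 129 = 2073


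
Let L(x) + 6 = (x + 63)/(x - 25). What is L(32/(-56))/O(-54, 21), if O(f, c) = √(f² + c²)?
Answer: -1511*√373/200301 ≈ -0.14569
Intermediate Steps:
L(x) = -6 + (63 + x)/(-25 + x) (L(x) = -6 + (x + 63)/(x - 25) = -6 + (63 + x)/(-25 + x))
O(f, c) = √(c² + f²)
L(32/(-56))/O(-54, 21) = ((213 - 160/(-56))/(-25 + 32/(-56)))/(√(21² + (-54)²)) = ((213 - 160*(-1)/56)/(-25 + 32*(-1/56)))/(√(441 + 2916)) = ((213 - 5*(-4/7))/(-25 - 4/7))/(√3357) = ((213 + 20/7)/(-179/7))/((3*√373)) = (-7/179*1511/7)*(√373/1119) = -1511*√373/200301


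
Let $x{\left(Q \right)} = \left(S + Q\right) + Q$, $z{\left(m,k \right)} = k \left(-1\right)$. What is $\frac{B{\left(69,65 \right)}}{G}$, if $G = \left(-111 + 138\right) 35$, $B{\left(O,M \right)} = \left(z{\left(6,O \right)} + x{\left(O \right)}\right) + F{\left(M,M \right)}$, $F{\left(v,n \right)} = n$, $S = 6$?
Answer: $\frac{4}{27} \approx 0.14815$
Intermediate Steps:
$z{\left(m,k \right)} = - k$
$x{\left(Q \right)} = 6 + 2 Q$ ($x{\left(Q \right)} = \left(6 + Q\right) + Q = 6 + 2 Q$)
$B{\left(O,M \right)} = 6 + M + O$ ($B{\left(O,M \right)} = \left(- O + \left(6 + 2 O\right)\right) + M = \left(6 + O\right) + M = 6 + M + O$)
$G = 945$ ($G = 27 \cdot 35 = 945$)
$\frac{B{\left(69,65 \right)}}{G} = \frac{6 + 65 + 69}{945} = 140 \cdot \frac{1}{945} = \frac{4}{27}$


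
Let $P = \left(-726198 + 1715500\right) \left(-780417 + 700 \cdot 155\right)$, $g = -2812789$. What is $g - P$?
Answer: $664726019145$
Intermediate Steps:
$P = -664728831934$ ($P = 989302 \left(-780417 + 108500\right) = 989302 \left(-671917\right) = -664728831934$)
$g - P = -2812789 - -664728831934 = -2812789 + 664728831934 = 664726019145$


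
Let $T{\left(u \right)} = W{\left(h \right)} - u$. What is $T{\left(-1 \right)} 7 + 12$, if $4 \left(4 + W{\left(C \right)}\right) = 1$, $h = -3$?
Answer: $- \frac{29}{4} \approx -7.25$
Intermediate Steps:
$W{\left(C \right)} = - \frac{15}{4}$ ($W{\left(C \right)} = -4 + \frac{1}{4} \cdot 1 = -4 + \frac{1}{4} = - \frac{15}{4}$)
$T{\left(u \right)} = - \frac{15}{4} - u$
$T{\left(-1 \right)} 7 + 12 = \left(- \frac{15}{4} - -1\right) 7 + 12 = \left(- \frac{15}{4} + 1\right) 7 + 12 = \left(- \frac{11}{4}\right) 7 + 12 = - \frac{77}{4} + 12 = - \frac{29}{4}$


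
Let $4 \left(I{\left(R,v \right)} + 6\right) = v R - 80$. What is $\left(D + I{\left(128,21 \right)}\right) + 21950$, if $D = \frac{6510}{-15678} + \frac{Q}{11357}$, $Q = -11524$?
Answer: $\frac{670512868679}{29675841} \approx 22595.0$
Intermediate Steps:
$I{\left(R,v \right)} = -26 + \frac{R v}{4}$ ($I{\left(R,v \right)} = -6 + \frac{v R - 80}{4} = -6 + \frac{R v - 80}{4} = -6 + \frac{-80 + R v}{4} = -6 + \left(-20 + \frac{R v}{4}\right) = -26 + \frac{R v}{4}$)
$D = - \frac{42434557}{29675841}$ ($D = \frac{6510}{-15678} - \frac{11524}{11357} = 6510 \left(- \frac{1}{15678}\right) - \frac{11524}{11357} = - \frac{1085}{2613} - \frac{11524}{11357} = - \frac{42434557}{29675841} \approx -1.4299$)
$\left(D + I{\left(128,21 \right)}\right) + 21950 = \left(- \frac{42434557}{29675841} - \left(26 - 672\right)\right) + 21950 = \left(- \frac{42434557}{29675841} + \left(-26 + 672\right)\right) + 21950 = \left(- \frac{42434557}{29675841} + 646\right) + 21950 = \frac{19128158729}{29675841} + 21950 = \frac{670512868679}{29675841}$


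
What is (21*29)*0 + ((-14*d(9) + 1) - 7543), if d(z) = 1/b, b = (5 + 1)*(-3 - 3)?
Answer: -135749/18 ≈ -7541.6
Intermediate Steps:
b = -36 (b = 6*(-6) = -36)
d(z) = -1/36 (d(z) = 1/(-36) = -1/36)
(21*29)*0 + ((-14*d(9) + 1) - 7543) = (21*29)*0 + ((-14*(-1/36) + 1) - 7543) = 609*0 + ((7/18 + 1) - 7543) = 0 + (25/18 - 7543) = 0 - 135749/18 = -135749/18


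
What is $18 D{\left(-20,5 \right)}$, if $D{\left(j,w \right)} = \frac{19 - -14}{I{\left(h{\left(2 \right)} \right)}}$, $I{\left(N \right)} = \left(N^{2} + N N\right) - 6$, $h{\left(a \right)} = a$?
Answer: $297$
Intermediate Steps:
$I{\left(N \right)} = -6 + 2 N^{2}$ ($I{\left(N \right)} = \left(N^{2} + N^{2}\right) - 6 = 2 N^{2} - 6 = -6 + 2 N^{2}$)
$D{\left(j,w \right)} = \frac{33}{2}$ ($D{\left(j,w \right)} = \frac{19 - -14}{-6 + 2 \cdot 2^{2}} = \frac{19 + 14}{-6 + 2 \cdot 4} = \frac{33}{-6 + 8} = \frac{33}{2}$)
$18 D{\left(-20,5 \right)} = 18 \cdot \frac{33}{2} = 297$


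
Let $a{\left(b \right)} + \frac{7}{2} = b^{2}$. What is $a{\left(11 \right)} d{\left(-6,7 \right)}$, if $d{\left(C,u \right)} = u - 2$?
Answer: $\frac{1175}{2} \approx 587.5$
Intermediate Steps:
$d{\left(C,u \right)} = -2 + u$
$a{\left(b \right)} = - \frac{7}{2} + b^{2}$
$a{\left(11 \right)} d{\left(-6,7 \right)} = \left(- \frac{7}{2} + 11^{2}\right) \left(-2 + 7\right) = \left(- \frac{7}{2} + 121\right) 5 = \frac{235}{2} \cdot 5 = \frac{1175}{2}$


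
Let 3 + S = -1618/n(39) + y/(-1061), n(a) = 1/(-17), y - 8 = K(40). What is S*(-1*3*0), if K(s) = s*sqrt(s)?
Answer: 0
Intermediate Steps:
K(s) = s**(3/2)
y = 8 + 80*sqrt(10) (y = 8 + 40**(3/2) = 8 + 80*sqrt(10) ≈ 260.98)
n(a) = -1/17
S = 29180675/1061 - 80*sqrt(10)/1061 (S = -3 + (-1618/(-1/17) + (8 + 80*sqrt(10))/(-1061)) = -3 + (-1618*(-17) + (8 + 80*sqrt(10))*(-1/1061)) = -3 + (27506 + (-8/1061 - 80*sqrt(10)/1061)) = -3 + (29183858/1061 - 80*sqrt(10)/1061) = 29180675/1061 - 80*sqrt(10)/1061 ≈ 27503.)
S*(-1*3*0) = (29180675/1061 - 80*sqrt(10)/1061)*(-1*3*0) = (29180675/1061 - 80*sqrt(10)/1061)*(-3*0) = (29180675/1061 - 80*sqrt(10)/1061)*0 = 0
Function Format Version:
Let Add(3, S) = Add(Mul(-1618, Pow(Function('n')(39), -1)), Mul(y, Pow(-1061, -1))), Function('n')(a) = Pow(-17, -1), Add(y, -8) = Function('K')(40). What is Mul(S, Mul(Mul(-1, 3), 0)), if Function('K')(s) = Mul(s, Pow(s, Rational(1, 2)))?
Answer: 0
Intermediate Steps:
Function('K')(s) = Pow(s, Rational(3, 2))
y = Add(8, Mul(80, Pow(10, Rational(1, 2)))) (y = Add(8, Pow(40, Rational(3, 2))) = Add(8, Mul(80, Pow(10, Rational(1, 2)))) ≈ 260.98)
Function('n')(a) = Rational(-1, 17)
S = Add(Rational(29180675, 1061), Mul(Rational(-80, 1061), Pow(10, Rational(1, 2)))) (S = Add(-3, Add(Mul(-1618, Pow(Rational(-1, 17), -1)), Mul(Add(8, Mul(80, Pow(10, Rational(1, 2)))), Pow(-1061, -1)))) = Add(-3, Add(Mul(-1618, -17), Mul(Add(8, Mul(80, Pow(10, Rational(1, 2)))), Rational(-1, 1061)))) = Add(-3, Add(27506, Add(Rational(-8, 1061), Mul(Rational(-80, 1061), Pow(10, Rational(1, 2)))))) = Add(-3, Add(Rational(29183858, 1061), Mul(Rational(-80, 1061), Pow(10, Rational(1, 2))))) = Add(Rational(29180675, 1061), Mul(Rational(-80, 1061), Pow(10, Rational(1, 2)))) ≈ 27503.)
Mul(S, Mul(Mul(-1, 3), 0)) = Mul(Add(Rational(29180675, 1061), Mul(Rational(-80, 1061), Pow(10, Rational(1, 2)))), Mul(Mul(-1, 3), 0)) = Mul(Add(Rational(29180675, 1061), Mul(Rational(-80, 1061), Pow(10, Rational(1, 2)))), Mul(-3, 0)) = Mul(Add(Rational(29180675, 1061), Mul(Rational(-80, 1061), Pow(10, Rational(1, 2)))), 0) = 0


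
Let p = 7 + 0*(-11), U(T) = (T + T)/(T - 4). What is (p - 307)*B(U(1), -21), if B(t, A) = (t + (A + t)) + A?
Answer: 13000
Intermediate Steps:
U(T) = 2*T/(-4 + T) (U(T) = (2*T)/(-4 + T) = 2*T/(-4 + T))
B(t, A) = 2*A + 2*t (B(t, A) = (A + 2*t) + A = 2*A + 2*t)
p = 7 (p = 7 + 0 = 7)
(p - 307)*B(U(1), -21) = (7 - 307)*(2*(-21) + 2*(2*1/(-4 + 1))) = -300*(-42 + 2*(2*1/(-3))) = -300*(-42 + 2*(2*1*(-⅓))) = -300*(-42 + 2*(-⅔)) = -300*(-42 - 4/3) = -300*(-130/3) = 13000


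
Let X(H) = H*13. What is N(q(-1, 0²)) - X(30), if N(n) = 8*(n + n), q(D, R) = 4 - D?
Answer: -310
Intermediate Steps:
X(H) = 13*H
N(n) = 16*n (N(n) = 8*(2*n) = 16*n)
N(q(-1, 0²)) - X(30) = 16*(4 - 1*(-1)) - 13*30 = 16*(4 + 1) - 1*390 = 16*5 - 390 = 80 - 390 = -310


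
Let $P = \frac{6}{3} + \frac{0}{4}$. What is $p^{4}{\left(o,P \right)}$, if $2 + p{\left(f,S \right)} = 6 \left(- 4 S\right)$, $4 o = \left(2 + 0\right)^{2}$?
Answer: $6250000$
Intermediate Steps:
$P = 2$ ($P = 6 \cdot \frac{1}{3} + 0 \cdot \frac{1}{4} = 2 + 0 = 2$)
$o = 1$ ($o = \frac{\left(2 + 0\right)^{2}}{4} = \frac{2^{2}}{4} = \frac{1}{4} \cdot 4 = 1$)
$p{\left(f,S \right)} = -2 - 24 S$ ($p{\left(f,S \right)} = -2 + 6 \left(- 4 S\right) = -2 - 24 S$)
$p^{4}{\left(o,P \right)} = \left(-2 - 48\right)^{4} = \left(-50\right)^{4} = 6250000$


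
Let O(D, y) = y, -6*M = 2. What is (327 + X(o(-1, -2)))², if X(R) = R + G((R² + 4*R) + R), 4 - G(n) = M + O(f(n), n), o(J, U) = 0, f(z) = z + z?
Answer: 988036/9 ≈ 1.0978e+5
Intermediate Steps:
M = -⅓ (M = -⅙*2 = -⅓ ≈ -0.33333)
f(z) = 2*z
G(n) = 13/3 - n (G(n) = 4 - (-⅓ + n) = 4 + (⅓ - n) = 13/3 - n)
X(R) = 13/3 - R² - 4*R (X(R) = R + (13/3 - ((R² + 4*R) + R)) = R + (13/3 - (R² + 5*R)) = R + (13/3 + (-R² - 5*R)) = R + (13/3 - R² - 5*R) = 13/3 - R² - 4*R)
(327 + X(o(-1, -2)))² = (327 + (13/3 - 1*0² - 4*0))² = (327 + (13/3 - 1*0 + 0))² = (327 + (13/3 + 0 + 0))² = (327 + 13/3)² = (994/3)² = 988036/9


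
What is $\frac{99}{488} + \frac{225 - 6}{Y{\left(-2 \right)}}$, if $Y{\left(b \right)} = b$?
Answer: $- \frac{53337}{488} \approx -109.3$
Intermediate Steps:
$\frac{99}{488} + \frac{225 - 6}{Y{\left(-2 \right)}} = \frac{99}{488} + \frac{225 - 6}{-2} = 99 \cdot \frac{1}{488} + \left(225 - 6\right) \left(- \frac{1}{2}\right) = \frac{99}{488} + 219 \left(- \frac{1}{2}\right) = \frac{99}{488} - \frac{219}{2} = - \frac{53337}{488}$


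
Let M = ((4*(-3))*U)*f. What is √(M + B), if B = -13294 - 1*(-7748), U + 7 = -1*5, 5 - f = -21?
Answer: I*√1802 ≈ 42.45*I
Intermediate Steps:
f = 26 (f = 5 - 1*(-21) = 5 + 21 = 26)
U = -12 (U = -7 - 1*5 = -7 - 5 = -12)
B = -5546 (B = -13294 + 7748 = -5546)
M = 3744 (M = ((4*(-3))*(-12))*26 = -12*(-12)*26 = 144*26 = 3744)
√(M + B) = √(3744 - 5546) = √(-1802) = I*√1802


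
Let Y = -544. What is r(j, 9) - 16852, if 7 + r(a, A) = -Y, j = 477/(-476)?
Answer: -16315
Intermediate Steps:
j = -477/476 (j = 477*(-1/476) = -477/476 ≈ -1.0021)
r(a, A) = 537 (r(a, A) = -7 - 1*(-544) = -7 + 544 = 537)
r(j, 9) - 16852 = 537 - 16852 = -16315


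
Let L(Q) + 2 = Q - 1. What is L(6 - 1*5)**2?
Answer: 4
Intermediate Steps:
L(Q) = -3 + Q (L(Q) = -2 + (Q - 1) = -2 + (-1 + Q) = -3 + Q)
L(6 - 1*5)**2 = (-3 + (6 - 1*5))**2 = (-3 + (6 - 5))**2 = (-3 + 1)**2 = (-2)**2 = 4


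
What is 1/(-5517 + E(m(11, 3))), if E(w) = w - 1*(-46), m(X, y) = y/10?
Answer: -10/54707 ≈ -0.00018279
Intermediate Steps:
m(X, y) = y/10 (m(X, y) = y*(1/10) = y/10)
E(w) = 46 + w (E(w) = w + 46 = 46 + w)
1/(-5517 + E(m(11, 3))) = 1/(-5517 + (46 + (1/10)*3)) = 1/(-5517 + (46 + 3/10)) = 1/(-5517 + 463/10) = 1/(-54707/10) = -10/54707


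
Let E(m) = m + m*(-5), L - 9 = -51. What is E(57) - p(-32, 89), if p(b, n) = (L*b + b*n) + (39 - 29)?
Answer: 1266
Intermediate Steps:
L = -42 (L = 9 - 51 = -42)
p(b, n) = 10 - 42*b + b*n (p(b, n) = (-42*b + b*n) + (39 - 29) = (-42*b + b*n) + 10 = 10 - 42*b + b*n)
E(m) = -4*m (E(m) = m - 5*m = -4*m)
E(57) - p(-32, 89) = -4*57 - (10 - 42*(-32) - 32*89) = -228 - (10 + 1344 - 2848) = -228 - 1*(-1494) = -228 + 1494 = 1266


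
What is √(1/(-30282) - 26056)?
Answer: I*√487619176074/4326 ≈ 161.42*I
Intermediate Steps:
√(1/(-30282) - 26056) = √(-1/30282 - 26056) = √(-789027793/30282) = I*√487619176074/4326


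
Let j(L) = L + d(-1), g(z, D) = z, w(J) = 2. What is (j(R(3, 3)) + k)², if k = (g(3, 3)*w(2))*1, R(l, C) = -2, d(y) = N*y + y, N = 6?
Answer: 9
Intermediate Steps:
d(y) = 7*y (d(y) = 6*y + y = 7*y)
j(L) = -7 + L (j(L) = L + 7*(-1) = L - 7 = -7 + L)
k = 6 (k = (3*2)*1 = 6*1 = 6)
(j(R(3, 3)) + k)² = ((-7 - 2) + 6)² = (-9 + 6)² = (-3)² = 9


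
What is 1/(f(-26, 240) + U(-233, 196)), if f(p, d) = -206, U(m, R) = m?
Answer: -1/439 ≈ -0.0022779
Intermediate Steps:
1/(f(-26, 240) + U(-233, 196)) = 1/(-206 - 233) = 1/(-439) = -1/439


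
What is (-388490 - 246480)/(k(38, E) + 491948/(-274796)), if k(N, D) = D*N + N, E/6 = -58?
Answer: 43621804030/905988001 ≈ 48.148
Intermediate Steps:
E = -348 (E = 6*(-58) = -348)
k(N, D) = N + D*N
(-388490 - 246480)/(k(38, E) + 491948/(-274796)) = (-388490 - 246480)/(38*(1 - 348) + 491948/(-274796)) = -634970/(38*(-347) + 491948*(-1/274796)) = -634970/(-13186 - 122987/68699) = -634970/(-905988001/68699) = -634970*(-68699/905988001) = 43621804030/905988001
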